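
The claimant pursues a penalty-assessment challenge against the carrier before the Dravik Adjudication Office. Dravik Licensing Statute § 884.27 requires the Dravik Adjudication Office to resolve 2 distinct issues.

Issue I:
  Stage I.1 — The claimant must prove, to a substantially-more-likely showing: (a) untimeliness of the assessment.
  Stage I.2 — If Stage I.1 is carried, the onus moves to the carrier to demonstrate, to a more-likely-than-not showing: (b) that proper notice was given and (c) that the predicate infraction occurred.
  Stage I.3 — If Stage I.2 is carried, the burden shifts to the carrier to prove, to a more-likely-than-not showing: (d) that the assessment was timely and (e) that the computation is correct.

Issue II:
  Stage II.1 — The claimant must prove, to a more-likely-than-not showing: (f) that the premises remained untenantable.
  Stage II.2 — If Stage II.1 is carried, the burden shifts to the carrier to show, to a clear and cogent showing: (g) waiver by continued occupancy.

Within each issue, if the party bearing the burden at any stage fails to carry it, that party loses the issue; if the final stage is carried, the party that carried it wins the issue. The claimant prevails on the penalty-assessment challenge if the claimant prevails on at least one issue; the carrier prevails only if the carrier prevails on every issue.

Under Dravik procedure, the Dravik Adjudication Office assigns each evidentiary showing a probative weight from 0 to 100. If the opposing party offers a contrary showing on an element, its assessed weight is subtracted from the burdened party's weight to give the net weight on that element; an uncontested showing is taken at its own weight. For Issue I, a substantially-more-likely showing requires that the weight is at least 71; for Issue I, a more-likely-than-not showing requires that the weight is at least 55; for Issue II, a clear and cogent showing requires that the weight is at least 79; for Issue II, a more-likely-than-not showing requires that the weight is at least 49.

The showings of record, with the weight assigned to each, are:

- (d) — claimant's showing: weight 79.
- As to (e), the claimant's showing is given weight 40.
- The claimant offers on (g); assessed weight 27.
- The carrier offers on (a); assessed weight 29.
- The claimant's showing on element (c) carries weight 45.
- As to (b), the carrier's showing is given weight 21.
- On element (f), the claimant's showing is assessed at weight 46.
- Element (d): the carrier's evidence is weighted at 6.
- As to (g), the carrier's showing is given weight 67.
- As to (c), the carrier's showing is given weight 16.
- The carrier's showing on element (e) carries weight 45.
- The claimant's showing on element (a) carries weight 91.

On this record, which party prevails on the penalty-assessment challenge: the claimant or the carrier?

— Issue I —
At Stage I.1 the claimant must meet a substantially-more-likely showing (weight is at least 71): on (a) the weight is 91 less the opposing 29 gives net 62, < 71, so (a) does not meet the standard.
  Stage I.1 not carried; the claimant fails its burden.
The carrier prevails on this issue.
— Issue II —
Stage II.1 (claimant, a more-likely-than-not showing, weight is at least 49): (f) 46 < 49 — fails.
  The claimant does not carry Stage II.1.
So the carrier prevails on this issue.
Per-issue: Issue I → carrier; Issue II → carrier. The claimant must prevail on at least one issue; overall, the carrier prevails.

carrier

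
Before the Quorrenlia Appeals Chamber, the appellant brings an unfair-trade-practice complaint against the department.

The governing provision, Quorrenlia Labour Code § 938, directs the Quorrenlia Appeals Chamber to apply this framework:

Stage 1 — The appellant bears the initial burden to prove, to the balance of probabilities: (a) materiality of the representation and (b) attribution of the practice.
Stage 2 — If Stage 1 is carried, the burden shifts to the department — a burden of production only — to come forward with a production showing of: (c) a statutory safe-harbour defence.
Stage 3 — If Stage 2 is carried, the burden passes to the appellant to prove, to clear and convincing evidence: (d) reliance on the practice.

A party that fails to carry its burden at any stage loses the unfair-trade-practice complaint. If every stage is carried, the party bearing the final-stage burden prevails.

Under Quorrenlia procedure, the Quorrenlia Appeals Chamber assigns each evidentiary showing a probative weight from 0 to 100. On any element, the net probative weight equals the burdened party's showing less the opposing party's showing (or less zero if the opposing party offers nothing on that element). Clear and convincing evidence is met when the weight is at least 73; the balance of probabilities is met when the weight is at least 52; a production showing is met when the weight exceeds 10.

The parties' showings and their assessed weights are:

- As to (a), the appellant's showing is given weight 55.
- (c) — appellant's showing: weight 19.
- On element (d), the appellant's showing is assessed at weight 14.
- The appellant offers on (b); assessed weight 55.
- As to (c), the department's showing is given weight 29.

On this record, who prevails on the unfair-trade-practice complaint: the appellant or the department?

appellant

Stage 1 (appellant, the balance of probabilities, weight is at least 52): (a) 55 ≥ 52 — meets; (b) 55 ≥ 52 — meets.
  The appellant carries Stage 1; the department now bears the burden.
Stage 2 (department, a production showing, weight exceeds 10): (c) net 29−19=10 ≤ 10 — fails.
  Not every element is met, so the department fails to carry Stage 2.
The analysis ends at Stage 2; the appellant prevails.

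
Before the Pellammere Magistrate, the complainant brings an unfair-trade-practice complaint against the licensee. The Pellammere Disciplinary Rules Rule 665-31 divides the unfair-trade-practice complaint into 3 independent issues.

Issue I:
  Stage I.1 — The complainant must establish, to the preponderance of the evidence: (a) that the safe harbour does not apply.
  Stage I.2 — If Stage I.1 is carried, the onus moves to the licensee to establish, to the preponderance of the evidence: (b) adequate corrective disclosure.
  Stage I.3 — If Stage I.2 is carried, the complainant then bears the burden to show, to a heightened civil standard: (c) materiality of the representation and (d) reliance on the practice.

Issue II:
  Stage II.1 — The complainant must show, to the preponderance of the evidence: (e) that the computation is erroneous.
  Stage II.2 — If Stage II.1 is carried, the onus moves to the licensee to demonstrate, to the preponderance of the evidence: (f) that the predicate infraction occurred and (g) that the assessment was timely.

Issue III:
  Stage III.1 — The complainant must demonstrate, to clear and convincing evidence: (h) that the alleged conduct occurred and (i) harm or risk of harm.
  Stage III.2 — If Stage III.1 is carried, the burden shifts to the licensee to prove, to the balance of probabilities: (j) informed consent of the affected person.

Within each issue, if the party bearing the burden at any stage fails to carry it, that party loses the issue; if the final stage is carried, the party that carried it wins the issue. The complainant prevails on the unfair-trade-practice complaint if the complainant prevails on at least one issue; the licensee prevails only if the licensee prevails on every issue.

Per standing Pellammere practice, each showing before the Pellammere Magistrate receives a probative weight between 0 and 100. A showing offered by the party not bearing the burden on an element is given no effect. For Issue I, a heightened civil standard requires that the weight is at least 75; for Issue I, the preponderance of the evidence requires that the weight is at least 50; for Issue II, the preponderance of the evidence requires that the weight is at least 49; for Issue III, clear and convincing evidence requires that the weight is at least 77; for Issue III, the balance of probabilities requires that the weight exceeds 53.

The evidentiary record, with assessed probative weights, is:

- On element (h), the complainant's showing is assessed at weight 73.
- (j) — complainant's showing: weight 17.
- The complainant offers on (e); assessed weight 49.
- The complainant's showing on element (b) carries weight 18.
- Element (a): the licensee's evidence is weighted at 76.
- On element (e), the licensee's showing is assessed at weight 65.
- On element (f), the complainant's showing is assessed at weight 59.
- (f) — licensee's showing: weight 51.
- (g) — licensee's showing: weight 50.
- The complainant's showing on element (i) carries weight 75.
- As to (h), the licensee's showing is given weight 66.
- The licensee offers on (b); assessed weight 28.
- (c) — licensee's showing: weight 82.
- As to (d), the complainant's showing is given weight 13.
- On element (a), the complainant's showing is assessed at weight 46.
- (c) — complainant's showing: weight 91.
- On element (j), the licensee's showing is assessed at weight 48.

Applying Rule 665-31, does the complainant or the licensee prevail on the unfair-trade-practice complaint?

licensee

— Issue I —
Stage I.1 (complainant, the preponderance of the evidence, weight is at least 50): (a) 46 (licensee's 76 disregarded) < 50 — fails.
  The complainant does not carry Stage I.1.
So the licensee prevails on this issue.
— Issue II —
Stage II.1 (complainant, the preponderance of the evidence, weight is at least 49): (e) 49 (licensee's 65 disregarded) ≥ 49 — meets.
  Stage II.1 is satisfied; the onus moves to the licensee.
Stage II.2 (licensee, the preponderance of the evidence, weight is at least 49): (f) 51 (complainant's 59 disregarded) ≥ 49 — meets; (g) 50 ≥ 49 — meets.
  The licensee carries the last stage.
With every stage satisfied, the licensee prevails on this issue.
— Issue III —
Stage III.1 — burden on complainant; standard: clear and convincing evidence (weight is at least 77).
    (h): 73 (licensee's 66 disregarded) < 77 [not met]
    (i): 75 < 77 [not met]
  Not every element is met, so the complainant fails to carry Stage III.1.
The analysis ends at Stage III.1; the licensee prevails on this issue.
Per-issue: Issue I → licensee; Issue II → licensee; Issue III → licensee. The complainant must prevail on at least one issue; overall, the licensee prevails.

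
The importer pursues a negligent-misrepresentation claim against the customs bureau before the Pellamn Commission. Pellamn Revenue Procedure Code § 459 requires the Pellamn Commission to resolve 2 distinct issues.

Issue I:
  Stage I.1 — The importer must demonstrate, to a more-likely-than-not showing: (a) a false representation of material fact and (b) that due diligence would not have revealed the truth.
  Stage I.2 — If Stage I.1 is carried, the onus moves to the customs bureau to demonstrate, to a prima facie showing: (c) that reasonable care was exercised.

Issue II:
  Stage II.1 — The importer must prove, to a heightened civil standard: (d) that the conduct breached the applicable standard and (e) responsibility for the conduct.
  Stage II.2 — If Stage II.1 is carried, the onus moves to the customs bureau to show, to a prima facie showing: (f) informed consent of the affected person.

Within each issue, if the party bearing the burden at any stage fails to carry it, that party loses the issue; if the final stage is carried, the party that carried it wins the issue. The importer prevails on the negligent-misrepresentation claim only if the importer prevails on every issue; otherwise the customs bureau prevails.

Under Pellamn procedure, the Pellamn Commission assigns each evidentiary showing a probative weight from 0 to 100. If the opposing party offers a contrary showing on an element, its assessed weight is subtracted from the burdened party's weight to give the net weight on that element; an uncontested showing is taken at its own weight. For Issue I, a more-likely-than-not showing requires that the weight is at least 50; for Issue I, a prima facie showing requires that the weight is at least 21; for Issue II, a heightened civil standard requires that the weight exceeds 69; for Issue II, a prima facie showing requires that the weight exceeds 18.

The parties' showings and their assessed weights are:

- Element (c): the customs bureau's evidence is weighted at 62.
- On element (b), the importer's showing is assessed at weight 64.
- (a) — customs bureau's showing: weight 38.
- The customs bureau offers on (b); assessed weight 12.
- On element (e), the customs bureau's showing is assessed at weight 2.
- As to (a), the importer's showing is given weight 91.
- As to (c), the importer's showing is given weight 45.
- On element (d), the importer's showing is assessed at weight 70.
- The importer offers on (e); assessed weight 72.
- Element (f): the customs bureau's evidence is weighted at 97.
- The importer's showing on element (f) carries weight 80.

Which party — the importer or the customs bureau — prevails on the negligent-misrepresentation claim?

importer

— Issue I —
At Stage I.1 the importer must meet a more-likely-than-not showing (weight is at least 50): on (a) the weight is 91 less the opposing 38 gives net 53, ≥ 50, so (a) meets the standard; on (b) the weight is 64 less the opposing 12 gives net 52, which does reach 50, so (b) meets the standard.
  Stage I.1 carried; the burden shifts to the customs bureau.
At Stage I.2 the customs bureau must meet a prima facie showing (weight is at least 21): on (c) the weight is 62 less the opposing 45 gives net 17, which does not reach 21, so (c) does not meet the standard.
  The customs bureau does not carry Stage I.2.
So the importer prevails on this issue.
— Issue II —
Stage II.1 (importer, a heightened civil standard, weight exceeds 69): (d) 70 > 69 — meets; (e) net 72−2=70 > 69 — meets.
  Stage II.1 is satisfied; the onus moves to the customs bureau.
Stage II.2 (customs bureau, a prima facie showing, weight exceeds 18): (f) net 97−80=17 ≤ 18 — fails.
  The customs bureau does not carry Stage II.2.
So the importer prevails on this issue.
Per-issue: Issue I → importer; Issue II → importer. The importer must prevail on every issue; overall, the importer prevails.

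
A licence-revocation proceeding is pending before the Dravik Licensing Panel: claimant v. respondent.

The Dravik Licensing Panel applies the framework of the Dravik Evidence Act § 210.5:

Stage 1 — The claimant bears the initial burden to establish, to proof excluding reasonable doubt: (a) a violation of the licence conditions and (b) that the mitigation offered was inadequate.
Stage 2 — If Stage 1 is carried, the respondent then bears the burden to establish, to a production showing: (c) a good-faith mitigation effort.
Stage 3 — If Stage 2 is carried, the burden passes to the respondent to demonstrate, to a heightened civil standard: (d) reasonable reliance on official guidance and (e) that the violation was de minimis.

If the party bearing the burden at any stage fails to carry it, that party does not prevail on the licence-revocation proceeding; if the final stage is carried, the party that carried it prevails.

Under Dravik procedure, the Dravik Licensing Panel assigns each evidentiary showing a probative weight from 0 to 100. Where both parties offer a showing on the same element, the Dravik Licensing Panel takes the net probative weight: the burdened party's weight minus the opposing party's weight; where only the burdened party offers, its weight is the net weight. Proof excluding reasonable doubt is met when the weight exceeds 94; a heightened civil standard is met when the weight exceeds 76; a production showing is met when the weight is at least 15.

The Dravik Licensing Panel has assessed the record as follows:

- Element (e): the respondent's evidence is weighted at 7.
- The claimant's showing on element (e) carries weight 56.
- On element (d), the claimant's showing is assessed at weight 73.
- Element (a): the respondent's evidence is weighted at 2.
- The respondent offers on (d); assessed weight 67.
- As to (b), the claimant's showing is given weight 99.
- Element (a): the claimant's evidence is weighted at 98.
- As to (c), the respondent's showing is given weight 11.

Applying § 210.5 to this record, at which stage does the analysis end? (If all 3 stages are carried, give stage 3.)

Stage 1 (claimant, proof excluding reasonable doubt, weight exceeds 94): (a) net 98−2=96 > 94 — meets; (b) 99 > 94 — meets.
  All elements met. The burden passes to the respondent.
Stage 2 (respondent, a production showing, weight is at least 15): (c) 11 < 15 — fails.
  The respondent does not carry Stage 2.
So the claimant prevails.

stage 2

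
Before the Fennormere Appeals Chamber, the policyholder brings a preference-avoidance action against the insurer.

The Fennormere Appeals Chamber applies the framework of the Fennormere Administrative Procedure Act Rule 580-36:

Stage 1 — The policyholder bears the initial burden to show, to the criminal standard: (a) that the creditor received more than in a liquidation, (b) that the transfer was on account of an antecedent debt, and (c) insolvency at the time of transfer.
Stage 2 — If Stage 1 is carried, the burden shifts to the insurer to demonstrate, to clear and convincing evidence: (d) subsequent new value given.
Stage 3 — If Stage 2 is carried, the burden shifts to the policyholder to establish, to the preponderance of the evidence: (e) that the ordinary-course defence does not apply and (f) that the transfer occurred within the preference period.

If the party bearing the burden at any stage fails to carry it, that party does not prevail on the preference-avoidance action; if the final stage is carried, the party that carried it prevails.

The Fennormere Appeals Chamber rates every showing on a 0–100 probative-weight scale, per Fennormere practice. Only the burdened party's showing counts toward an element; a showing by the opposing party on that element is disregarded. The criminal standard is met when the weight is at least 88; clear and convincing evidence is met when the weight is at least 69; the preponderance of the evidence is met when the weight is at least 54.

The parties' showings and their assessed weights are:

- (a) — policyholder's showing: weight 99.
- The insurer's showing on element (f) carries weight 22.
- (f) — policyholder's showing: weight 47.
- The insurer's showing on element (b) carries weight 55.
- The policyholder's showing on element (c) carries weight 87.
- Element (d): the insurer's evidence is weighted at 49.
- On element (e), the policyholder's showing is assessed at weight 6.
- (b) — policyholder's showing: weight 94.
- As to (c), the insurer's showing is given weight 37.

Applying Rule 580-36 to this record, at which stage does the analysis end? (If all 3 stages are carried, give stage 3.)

At Stage 1 the policyholder must meet the criminal standard (weight is at least 88): on (a) the weight is 99, which does reach 88, so (a) meets the standard; on (b) the weight is 94 (the insurer's 55 is given no effect), which does reach 88, so (b) meets the standard; on (c) the weight is 87 (the insurer's 37 is given no effect), < 88, so (c) does not meet the standard.
  Not every element is met, so the policyholder fails to carry Stage 1.
The analysis ends at Stage 1; the insurer prevails.

stage 1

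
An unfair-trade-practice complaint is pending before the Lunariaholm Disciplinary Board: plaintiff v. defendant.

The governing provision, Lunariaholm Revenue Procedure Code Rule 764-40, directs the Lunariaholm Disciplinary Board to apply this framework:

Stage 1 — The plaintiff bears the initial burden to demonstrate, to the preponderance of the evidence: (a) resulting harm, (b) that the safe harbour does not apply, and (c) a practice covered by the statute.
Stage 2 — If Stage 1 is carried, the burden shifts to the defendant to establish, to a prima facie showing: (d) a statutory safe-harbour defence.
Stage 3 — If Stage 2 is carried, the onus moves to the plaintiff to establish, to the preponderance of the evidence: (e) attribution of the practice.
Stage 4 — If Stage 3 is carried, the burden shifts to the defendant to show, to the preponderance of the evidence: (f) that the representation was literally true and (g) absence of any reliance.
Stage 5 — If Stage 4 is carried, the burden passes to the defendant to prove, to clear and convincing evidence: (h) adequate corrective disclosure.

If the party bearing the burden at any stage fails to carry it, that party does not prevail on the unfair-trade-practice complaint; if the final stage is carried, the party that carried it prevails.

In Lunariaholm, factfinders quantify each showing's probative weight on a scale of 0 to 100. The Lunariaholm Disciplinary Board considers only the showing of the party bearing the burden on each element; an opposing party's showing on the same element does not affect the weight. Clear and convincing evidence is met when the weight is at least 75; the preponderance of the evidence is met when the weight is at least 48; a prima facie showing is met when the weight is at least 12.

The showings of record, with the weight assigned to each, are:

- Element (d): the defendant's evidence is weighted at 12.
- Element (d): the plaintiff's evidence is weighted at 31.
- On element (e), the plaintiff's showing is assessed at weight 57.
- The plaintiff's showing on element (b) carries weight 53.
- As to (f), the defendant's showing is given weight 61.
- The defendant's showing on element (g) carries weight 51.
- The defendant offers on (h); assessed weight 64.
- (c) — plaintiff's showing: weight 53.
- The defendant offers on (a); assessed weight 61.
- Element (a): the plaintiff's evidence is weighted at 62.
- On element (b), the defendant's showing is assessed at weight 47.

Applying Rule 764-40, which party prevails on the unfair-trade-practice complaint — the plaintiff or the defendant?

plaintiff

At Stage 1 the plaintiff must meet the preponderance of the evidence (weight is at least 48): on (a) the weight is 62 (the defendant's 61 is given no effect), ≥ 48, so (a) meets the standard; on (b) the weight is 53 (the defendant's 47 is given no effect), which does reach 48, so (b) meets the standard; on (c) the weight is 53, ≥ 48, so (c) meets the standard.
  All elements met. The burden passes to the defendant.
At Stage 2 the defendant must meet a prima facie showing (weight is at least 12): on (d) the weight is 12 (the plaintiff's 31 is given no effect), which does reach 12, so (d) meets the standard.
  Stage 2 carried; the burden shifts to the plaintiff.
At Stage 3 the plaintiff must meet the preponderance of the evidence (weight is at least 48): on (e) the weight is 57, ≥ 48, so (e) meets the standard.
  All elements met. The burden passes to the defendant.
At Stage 4 the defendant must meet the preponderance of the evidence (weight is at least 48): on (f) the weight is 61, ≥ 48, so (f) meets the standard; on (g) the weight is 51, ≥ 48, so (g) meets the standard.
  All elements met. The defendant retains the burden for Stage 5.
At Stage 5 the defendant must meet clear and convincing evidence (weight is at least 75): on (h) the weight is 64, which does not reach 75, so (h) does not meet the standard.
  The defendant does not carry Stage 5.
The plaintiff prevails.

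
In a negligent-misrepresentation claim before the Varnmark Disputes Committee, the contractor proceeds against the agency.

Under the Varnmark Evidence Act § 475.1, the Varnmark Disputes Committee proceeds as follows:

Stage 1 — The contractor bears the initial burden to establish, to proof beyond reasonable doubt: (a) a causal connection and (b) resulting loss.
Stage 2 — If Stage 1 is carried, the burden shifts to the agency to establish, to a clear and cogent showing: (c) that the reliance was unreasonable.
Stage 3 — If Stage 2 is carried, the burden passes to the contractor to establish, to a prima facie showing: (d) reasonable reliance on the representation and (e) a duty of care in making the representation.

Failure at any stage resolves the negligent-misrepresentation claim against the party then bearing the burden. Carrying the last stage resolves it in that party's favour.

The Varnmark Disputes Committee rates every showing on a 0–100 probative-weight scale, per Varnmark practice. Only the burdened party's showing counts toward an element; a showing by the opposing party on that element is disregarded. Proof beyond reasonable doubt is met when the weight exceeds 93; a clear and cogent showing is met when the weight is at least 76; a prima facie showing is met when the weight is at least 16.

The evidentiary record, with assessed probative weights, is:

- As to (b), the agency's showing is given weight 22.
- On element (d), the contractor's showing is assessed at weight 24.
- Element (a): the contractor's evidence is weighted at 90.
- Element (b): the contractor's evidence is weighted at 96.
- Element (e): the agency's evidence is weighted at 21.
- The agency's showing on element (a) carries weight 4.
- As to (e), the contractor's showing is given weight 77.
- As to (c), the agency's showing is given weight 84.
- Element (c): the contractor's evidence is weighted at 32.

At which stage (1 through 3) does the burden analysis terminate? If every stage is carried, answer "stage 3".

stage 1

At Stage 1 the contractor must meet proof beyond reasonable doubt (weight exceeds 93): on (a) the weight is 90 (the agency's 4 is given no effect), which does not exceed 93, so (a) does not meet the standard; on (b) the weight is 96 (the agency's 22 is given no effect), which does exceed 93, so (b) meets the standard.
  The contractor does not carry Stage 1.
The analysis ends at Stage 1; the agency prevails.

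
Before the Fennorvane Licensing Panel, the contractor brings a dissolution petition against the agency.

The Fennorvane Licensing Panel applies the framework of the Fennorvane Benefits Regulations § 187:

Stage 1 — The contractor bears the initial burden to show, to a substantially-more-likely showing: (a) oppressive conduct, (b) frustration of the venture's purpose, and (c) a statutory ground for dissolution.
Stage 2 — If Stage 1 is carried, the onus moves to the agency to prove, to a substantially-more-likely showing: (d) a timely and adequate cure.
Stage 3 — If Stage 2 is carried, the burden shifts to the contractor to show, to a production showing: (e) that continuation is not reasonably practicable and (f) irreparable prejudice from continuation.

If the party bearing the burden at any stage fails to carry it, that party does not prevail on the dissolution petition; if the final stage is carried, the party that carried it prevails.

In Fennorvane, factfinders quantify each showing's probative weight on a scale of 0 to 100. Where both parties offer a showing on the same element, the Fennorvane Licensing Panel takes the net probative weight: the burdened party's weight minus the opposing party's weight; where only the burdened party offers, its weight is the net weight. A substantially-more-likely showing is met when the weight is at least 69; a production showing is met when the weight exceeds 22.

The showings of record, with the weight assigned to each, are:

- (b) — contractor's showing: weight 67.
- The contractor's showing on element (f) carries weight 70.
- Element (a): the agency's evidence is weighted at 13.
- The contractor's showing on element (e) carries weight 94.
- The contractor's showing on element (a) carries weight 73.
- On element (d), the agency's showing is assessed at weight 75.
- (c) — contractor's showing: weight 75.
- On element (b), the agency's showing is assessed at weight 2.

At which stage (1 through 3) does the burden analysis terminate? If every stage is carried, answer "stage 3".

At Stage 1 the contractor must meet a substantially-more-likely showing (weight is at least 69): on (a) the weight is 73 less the opposing 13 gives net 60, < 69, so (a) does not meet the standard; on (b) the weight is 67 less the opposing 2 gives net 65, < 69, so (b) does not meet the standard; on (c) the weight is 75, which does reach 69, so (c) meets the standard.
  Not every element is met, so the contractor fails to carry Stage 1.
The agency prevails.

stage 1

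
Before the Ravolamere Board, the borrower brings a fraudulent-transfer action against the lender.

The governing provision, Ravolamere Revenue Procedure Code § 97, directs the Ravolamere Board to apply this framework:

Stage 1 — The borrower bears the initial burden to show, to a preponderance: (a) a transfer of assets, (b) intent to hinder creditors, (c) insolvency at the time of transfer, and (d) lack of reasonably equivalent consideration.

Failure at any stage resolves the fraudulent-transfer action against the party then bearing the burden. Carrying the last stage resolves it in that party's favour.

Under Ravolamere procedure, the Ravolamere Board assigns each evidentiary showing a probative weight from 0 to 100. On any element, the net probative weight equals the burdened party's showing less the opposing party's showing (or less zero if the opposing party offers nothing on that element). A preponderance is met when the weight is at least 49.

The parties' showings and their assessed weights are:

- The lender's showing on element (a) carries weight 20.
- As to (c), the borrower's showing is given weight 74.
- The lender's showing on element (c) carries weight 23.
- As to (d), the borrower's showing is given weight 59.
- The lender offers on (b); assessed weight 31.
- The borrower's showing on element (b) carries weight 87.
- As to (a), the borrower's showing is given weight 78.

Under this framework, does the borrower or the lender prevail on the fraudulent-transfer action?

Stage 1 (borrower, a preponderance, weight is at least 49): (a) net 78−20=58 ≥ 49 — meets; (b) net 87−31=56 ≥ 49 — meets; (c) net 74−23=51 ≥ 49 — meets; (d) 59 ≥ 49 — meets.
  All elements met at the final stage.
With every stage satisfied, the borrower prevails.

borrower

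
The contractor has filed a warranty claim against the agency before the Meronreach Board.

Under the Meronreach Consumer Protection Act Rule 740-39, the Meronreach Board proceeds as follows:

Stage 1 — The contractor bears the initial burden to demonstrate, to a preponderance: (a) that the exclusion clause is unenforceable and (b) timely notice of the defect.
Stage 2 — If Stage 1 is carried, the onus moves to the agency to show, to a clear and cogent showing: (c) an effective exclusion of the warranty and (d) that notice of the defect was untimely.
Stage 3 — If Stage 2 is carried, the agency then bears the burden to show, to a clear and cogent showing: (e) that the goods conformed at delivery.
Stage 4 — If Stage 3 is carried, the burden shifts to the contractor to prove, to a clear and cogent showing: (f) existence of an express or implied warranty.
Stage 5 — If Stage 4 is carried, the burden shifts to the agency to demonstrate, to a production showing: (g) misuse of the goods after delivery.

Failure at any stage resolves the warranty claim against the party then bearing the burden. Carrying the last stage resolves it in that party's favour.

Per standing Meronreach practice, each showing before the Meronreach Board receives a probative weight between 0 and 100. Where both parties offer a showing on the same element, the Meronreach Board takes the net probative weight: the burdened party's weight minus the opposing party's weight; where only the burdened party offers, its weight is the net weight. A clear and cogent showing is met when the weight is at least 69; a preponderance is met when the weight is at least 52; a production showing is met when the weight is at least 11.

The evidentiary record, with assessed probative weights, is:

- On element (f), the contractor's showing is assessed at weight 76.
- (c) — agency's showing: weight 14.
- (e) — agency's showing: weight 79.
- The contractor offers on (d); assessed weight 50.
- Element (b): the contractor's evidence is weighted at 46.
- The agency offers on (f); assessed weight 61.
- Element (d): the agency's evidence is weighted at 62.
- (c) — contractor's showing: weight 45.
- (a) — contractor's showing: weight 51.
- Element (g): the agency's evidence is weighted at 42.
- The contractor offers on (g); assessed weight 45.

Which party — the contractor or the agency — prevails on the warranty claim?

agency

At Stage 1 the contractor must meet a preponderance (weight is at least 52): on (a) the weight is 51, which does not reach 52, so (a) does not meet the standard; on (b) the weight is 46, < 52, so (b) does not meet the standard.
  Stage 1 not carried; the contractor fails its burden.
So the agency prevails.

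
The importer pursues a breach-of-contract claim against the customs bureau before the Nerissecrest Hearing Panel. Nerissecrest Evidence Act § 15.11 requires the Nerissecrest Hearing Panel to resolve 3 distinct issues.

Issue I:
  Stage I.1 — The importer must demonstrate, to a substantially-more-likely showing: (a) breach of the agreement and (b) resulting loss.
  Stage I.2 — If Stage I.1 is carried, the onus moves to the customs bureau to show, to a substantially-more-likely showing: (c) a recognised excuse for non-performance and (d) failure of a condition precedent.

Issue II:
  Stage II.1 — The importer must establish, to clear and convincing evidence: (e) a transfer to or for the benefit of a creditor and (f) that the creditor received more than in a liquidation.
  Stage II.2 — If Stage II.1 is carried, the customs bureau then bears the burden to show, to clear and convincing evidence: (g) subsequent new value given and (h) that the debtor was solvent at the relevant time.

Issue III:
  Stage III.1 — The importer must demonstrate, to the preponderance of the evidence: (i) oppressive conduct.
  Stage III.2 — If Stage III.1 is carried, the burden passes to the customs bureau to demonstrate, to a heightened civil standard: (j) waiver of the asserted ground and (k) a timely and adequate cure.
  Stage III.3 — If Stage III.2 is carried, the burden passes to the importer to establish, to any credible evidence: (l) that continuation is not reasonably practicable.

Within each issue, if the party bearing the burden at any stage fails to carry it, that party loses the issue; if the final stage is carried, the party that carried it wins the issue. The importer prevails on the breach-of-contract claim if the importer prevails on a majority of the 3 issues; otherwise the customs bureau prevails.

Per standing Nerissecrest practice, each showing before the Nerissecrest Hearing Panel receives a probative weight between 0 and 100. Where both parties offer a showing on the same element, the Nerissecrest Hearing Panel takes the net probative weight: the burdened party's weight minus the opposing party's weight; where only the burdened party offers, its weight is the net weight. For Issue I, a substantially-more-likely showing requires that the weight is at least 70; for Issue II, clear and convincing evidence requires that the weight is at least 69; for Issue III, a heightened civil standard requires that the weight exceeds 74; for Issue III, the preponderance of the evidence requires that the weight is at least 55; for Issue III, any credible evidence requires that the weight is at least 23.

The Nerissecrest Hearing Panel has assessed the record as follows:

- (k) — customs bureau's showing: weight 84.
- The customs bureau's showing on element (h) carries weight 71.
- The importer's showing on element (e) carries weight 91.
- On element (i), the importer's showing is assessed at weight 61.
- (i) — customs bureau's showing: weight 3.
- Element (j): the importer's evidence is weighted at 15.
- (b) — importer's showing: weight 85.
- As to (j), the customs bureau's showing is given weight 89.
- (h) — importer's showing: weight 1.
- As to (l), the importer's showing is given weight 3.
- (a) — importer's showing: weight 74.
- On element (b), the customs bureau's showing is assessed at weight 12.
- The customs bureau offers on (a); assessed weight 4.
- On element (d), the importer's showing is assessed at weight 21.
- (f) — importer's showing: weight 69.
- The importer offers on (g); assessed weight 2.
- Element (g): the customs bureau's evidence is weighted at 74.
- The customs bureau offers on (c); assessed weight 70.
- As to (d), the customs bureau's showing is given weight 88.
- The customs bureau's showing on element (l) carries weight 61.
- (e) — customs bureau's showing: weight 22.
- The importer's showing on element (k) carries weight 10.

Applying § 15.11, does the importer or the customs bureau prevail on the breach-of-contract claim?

— Issue I —
Stage I.1 (importer, a substantially-more-likely showing, weight is at least 70): (a) net 74−4=70 ≥ 70 — meets; (b) net 85−12=73 ≥ 70 — meets.
  The importer carries Stage I.1; the customs bureau now bears the burden.
Stage I.2 (customs bureau, a substantially-more-likely showing, weight is at least 70): (c) 70 ≥ 70 — meets; (d) net 88−21=67 < 70 — fails.
  The customs bureau does not carry Stage I.2.
So the importer prevails on this issue.
— Issue II —
At Stage II.1 the importer must meet clear and convincing evidence (weight is at least 69): on (e) the weight is 91 less the opposing 22 gives net 69, ≥ 69, so (e) meets the standard; on (f) the weight is 69, ≥ 69, so (f) meets the standard.
  The importer carries Stage II.1; the customs bureau now bears the burden.
At Stage II.2 the customs bureau must meet clear and convincing evidence (weight is at least 69): on (g) the weight is 74 less the opposing 2 gives net 72, ≥ 69, so (g) meets the standard; on (h) the weight is 71 less the opposing 1 gives net 70, which does reach 69, so (h) meets the standard.
  Stage II.2 carried; the final stage is satisfied.
Every stage carried; the customs bureau prevails on this issue.
— Issue III —
Stage III.1 — burden on importer; standard: the preponderance of the evidence (weight is at least 55).
    (i): 61 − 3 = 58 ≥ 55 [met]
  The importer carries Stage III.1; the customs bureau now bears the burden.
Stage III.2 — burden on customs bureau; standard: a heightened civil standard (weight exceeds 74).
    (j): 89 − 15 = 74 ≤ 74 [not met]
    (k): 84 − 10 = 74 ≤ 74 [not met]
  The customs bureau does not carry Stage III.2.
So the importer prevails on this issue.
Per-issue: Issue I → importer; Issue II → customs bureau; Issue III → importer. The importer must prevail on a majority of issues; overall, the importer prevails.

importer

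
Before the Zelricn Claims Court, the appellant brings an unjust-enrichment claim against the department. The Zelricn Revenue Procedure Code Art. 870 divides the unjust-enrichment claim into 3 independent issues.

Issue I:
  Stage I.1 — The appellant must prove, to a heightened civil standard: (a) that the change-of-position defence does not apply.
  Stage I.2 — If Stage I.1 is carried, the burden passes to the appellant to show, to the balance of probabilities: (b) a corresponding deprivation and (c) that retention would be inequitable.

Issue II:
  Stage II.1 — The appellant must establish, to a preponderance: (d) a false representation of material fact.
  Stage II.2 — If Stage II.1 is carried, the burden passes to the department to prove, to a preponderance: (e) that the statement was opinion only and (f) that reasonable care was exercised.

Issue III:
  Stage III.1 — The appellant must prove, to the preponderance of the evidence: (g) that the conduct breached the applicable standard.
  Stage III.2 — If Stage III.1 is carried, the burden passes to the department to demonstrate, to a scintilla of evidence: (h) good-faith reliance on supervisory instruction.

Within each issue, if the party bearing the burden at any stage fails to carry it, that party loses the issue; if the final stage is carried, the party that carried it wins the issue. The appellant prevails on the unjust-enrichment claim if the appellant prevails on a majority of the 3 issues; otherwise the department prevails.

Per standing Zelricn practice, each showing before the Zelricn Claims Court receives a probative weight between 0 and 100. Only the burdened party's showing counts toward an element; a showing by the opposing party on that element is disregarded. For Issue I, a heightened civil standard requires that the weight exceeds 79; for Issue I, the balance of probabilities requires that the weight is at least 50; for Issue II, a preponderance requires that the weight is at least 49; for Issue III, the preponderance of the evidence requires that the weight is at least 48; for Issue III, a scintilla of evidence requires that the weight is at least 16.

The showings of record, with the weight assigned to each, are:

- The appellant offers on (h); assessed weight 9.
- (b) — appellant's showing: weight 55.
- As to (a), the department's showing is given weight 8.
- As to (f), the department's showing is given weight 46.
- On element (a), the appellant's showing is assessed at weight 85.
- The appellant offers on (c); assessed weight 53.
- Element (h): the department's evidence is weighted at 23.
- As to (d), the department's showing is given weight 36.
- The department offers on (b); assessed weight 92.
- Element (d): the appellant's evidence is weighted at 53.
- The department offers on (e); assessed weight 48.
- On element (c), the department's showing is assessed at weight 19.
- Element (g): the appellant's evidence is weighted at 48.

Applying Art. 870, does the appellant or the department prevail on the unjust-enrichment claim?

— Issue I —
Stage I.1 — burden on appellant; standard: a heightened civil standard (weight exceeds 79).
    (a): 85 (department's 8 disregarded) > 79 [met]
  Stage I.1 carried; the burden remains with the appellant.
Stage I.2 — burden on appellant; standard: the balance of probabilities (weight is at least 50).
    (b): 55 (department's 92 disregarded) ≥ 50 [met]
    (c): 53 (department's 19 disregarded) ≥ 50 [met]
  All elements met at the final stage.
All stages carried — the appellant prevails on this issue.
— Issue II —
Stage II.1 — burden on appellant; standard: a preponderance (weight is at least 49).
    (d): 53 (department's 36 disregarded) ≥ 49 [met]
  All elements met. The burden passes to the department.
Stage II.2 — burden on department; standard: a preponderance (weight is at least 49).
    (e): 48 < 49 [not met]
    (f): 46 < 49 [not met]
  The department does not carry Stage II.2.
So the appellant prevails on this issue.
— Issue III —
Stage III.1 — burden on appellant; standard: the preponderance of the evidence (weight is at least 48).
    (g): 48 ≥ 48 [met]
  Stage III.1 carried; the burden shifts to the department.
Stage III.2 — burden on department; standard: a scintilla of evidence (weight is at least 16).
    (h): 23 (appellant's 9 disregarded) ≥ 16 [met]
  Stage III.2 carried; the final stage is satisfied.
All stages carried — the department prevails on this issue.
Per-issue: Issue I → appellant; Issue II → appellant; Issue III → department. The appellant must prevail on a majority of issues; overall, the appellant prevails.

appellant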